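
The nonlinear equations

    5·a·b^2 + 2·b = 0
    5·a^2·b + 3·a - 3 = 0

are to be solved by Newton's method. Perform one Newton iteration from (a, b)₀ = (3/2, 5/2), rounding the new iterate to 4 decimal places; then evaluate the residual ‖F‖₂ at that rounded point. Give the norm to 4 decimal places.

At (3/2, 5/2): F = (51.8750, 29.6250).
Jacobian J = [[5·b^2, 10·a·b + 2], [10·a·b + 3, 5·a^2]].
At the point, J = [[31.2500, 39.5000], [40.5000, 11.2500]] (det J = -1248.1875).
Solving J·Δ = −F gives Δ = (-0.4700, -0.9415).
Then the next iterate is (a, b)₁ = (1.0300, 1.5585).
Re-evaluating at (1.0300, 1.5585): F = (15.625950, 8.357063), so ‖F‖₂ = 17.7204.

17.7204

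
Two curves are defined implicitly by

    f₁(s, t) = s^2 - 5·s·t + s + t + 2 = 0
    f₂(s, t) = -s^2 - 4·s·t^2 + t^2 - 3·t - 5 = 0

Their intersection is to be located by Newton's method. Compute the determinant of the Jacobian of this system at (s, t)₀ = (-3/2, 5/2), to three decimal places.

-277.000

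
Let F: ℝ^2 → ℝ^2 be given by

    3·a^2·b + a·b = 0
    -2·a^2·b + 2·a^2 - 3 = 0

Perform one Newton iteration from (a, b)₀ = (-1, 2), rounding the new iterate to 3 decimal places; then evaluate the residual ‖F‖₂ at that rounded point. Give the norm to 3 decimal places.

3.144

At (-1, 2): F = (4.000, -5.000).
Jacobian J = [[6·a·b + b, 3·a^2 + a], [-4·a·b + 4·a, -2·a^2]].
At the point, J = [[-10.000, 2.000], [4.000, -2.000]] (det J = 12.000).
Solving J·Δ = −F gives Δ = (-0.167, -2.833).
Then the next iterate is (a, b)₁ = (-1.167, -0.833).
Re-evaluating at (-1.167, -0.833): F = (-2.43125, 1.99269), so ‖F‖₂ = 3.144.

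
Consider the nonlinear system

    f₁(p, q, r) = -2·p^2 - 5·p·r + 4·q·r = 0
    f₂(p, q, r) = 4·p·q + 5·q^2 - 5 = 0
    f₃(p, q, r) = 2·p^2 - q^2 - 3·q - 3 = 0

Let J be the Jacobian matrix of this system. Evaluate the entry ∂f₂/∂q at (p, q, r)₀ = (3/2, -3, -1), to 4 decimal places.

-24.0000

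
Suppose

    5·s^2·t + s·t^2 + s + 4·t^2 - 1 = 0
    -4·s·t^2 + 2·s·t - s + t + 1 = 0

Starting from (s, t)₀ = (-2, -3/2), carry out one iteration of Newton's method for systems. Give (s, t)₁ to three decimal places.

At (-2, -3/2): F = (-28.500, 25.500).
Jacobian J = [[10·s·t + t^2 + 1, 5·s^2 + 2·s·t + 8·t], [-4·t^2 + 2·t - 1, -8·s·t + 2·s + 1]].
At the point, J = [[33.250, 14.000], [-13.000, -27.000]] (det J = -715.750).
Solving J·Δ = −F gives Δ = (0.576, 0.667).
Then the next iterate is (s, t)₁ = (-1.424, -0.833).

(-1.424, -0.833)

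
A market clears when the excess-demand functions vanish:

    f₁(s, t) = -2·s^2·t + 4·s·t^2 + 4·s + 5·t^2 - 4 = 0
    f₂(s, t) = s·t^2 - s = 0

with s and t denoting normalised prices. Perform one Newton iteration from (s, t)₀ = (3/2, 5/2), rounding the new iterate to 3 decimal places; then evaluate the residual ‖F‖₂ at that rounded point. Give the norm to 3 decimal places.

At (3/2, 5/2): F = (59.500, 7.875).
Jacobian J = [[-4·s·t + 4·t^2 + 4, -2·s^2 + 8·s·t + 10·t], [t^2 - 1, 2·s·t]].
At the point, J = [[14.000, 50.500], [5.250, 7.500]] (det J = -160.125).
Solving J·Δ = −F gives Δ = (0.303, -1.262).
Then the next iterate is (s, t)₁ = (1.803, 1.238).
Re-evaluating at (1.803, 1.238): F = (13.87965, 0.96036), so ‖F‖₂ = 13.913.

13.913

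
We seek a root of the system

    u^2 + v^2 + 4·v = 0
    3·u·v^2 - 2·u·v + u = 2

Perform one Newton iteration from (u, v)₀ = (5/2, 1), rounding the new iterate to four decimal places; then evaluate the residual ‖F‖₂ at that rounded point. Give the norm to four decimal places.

At (5/2, 1): F = (11.2500, 3.0000).
Jacobian J = [[2·u, 2·v + 4], [3·v^2 - 2·v + 1, 6·u·v - 2·u]].
At the point, J = [[5.0000, 6.0000], [2.0000, 10.0000]] (det J = 38.0000).
Solving J·Δ = −F gives Δ = (-2.4868, 0.1974).
Then the next iterate is (u, v)₁ = (0.0132, 1.1974).
Re-evaluating at (0.0132, 1.1974): F = (6.223541, -1.961634), so ‖F‖₂ = 6.5254.

6.5254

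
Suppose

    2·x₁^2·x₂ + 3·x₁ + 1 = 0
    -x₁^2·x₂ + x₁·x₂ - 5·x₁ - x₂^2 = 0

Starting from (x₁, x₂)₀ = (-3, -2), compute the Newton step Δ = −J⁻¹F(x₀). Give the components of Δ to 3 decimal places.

(2.206, -0.865)

At (-3, -2): F = (-44.000, 35.000).
Jacobian J = [[4·x₁·x₂ + 3, 2·x₁^2], [-2·x₁·x₂ + x₂ - 5, -x₁^2 + x₁ - 2·x₂]].
At the point, J = [[27.000, 18.000], [-19.000, -8.000]] (det J = 126.000).
Solving J·Δ = −F gives Δ = (2.206, -0.865).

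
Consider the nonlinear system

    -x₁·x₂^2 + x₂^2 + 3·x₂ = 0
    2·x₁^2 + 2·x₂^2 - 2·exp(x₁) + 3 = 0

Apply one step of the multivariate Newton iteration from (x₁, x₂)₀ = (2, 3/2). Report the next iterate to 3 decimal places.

(3.000, 2.509)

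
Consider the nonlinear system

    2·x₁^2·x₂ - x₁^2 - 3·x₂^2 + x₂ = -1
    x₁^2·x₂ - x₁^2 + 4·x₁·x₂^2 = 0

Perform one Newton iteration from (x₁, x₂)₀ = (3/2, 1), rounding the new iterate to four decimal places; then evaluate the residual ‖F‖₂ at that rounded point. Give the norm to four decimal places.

1.8875

At (3/2, 1): F = (1.2500, 6.0000).
Jacobian J = [[4·x₁·x₂ - 2·x₁, 2·x₁^2 - 6·x₂ + 1], [2·x₁·x₂ - 2·x₁ + 4·x₂^2, x₁^2 + 8·x₁·x₂]].
At the point, J = [[3.0000, -0.5000], [4.0000, 14.2500]] (det J = 44.7500).
Solving J·Δ = −F gives Δ = (-0.4651, -0.2905).
Then the next iterate is (x₁, x₂)₁ = (1.0349, 0.7095).
Re-evaluating at (1.0349, 0.7095): F = (0.648086, 1.772704), so ‖F‖₂ = 1.8875.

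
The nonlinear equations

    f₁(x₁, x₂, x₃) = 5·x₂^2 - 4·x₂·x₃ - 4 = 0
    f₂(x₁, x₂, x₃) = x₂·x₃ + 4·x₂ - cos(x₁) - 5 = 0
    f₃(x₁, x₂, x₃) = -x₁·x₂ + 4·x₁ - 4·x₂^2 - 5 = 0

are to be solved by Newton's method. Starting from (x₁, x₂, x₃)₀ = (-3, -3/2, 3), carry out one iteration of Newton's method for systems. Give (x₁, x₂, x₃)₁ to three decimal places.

(-36.031, 12.645, 62.443)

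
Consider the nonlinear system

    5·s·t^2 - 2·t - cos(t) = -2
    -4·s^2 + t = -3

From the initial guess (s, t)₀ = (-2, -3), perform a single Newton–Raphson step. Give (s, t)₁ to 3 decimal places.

(-1.041, -2.346)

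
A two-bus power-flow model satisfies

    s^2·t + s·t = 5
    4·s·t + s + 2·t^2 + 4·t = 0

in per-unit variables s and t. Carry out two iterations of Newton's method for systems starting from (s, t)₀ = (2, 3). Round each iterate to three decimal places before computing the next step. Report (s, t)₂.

At (2, 3): F = (13.000, 56.000).
Jacobian J = [[2·s·t + t, s^2 + s], [4·t + 1, 4·s + 4·t + 4]].
At the point, J = [[15.000, 6.000], [13.000, 24.000]] (det J = 282.000).
Solving J·Δ = −F gives Δ = (0.085, -2.379).
Then the next iterate is (s, t)₁ = (2.085, 0.621).
Round to (2.085, 0.621) and repeat: F = (-1.00559, 10.51942), J = [[3.21057, 6.43222], [3.484, 14.824]].
Δ = (3.279, -1.480), so (s, t)₂ = (5.364, -0.859).

(5.364, -0.859)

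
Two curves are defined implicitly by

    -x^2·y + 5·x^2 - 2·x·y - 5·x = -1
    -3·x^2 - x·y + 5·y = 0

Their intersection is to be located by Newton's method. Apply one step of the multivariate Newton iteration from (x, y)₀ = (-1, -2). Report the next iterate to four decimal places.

At (-1, -2): F = (9.0000, -15.0000).
Jacobian J = [[-2·x·y + 10·x - 2·y - 5, -x^2 - 2·x], [-6·x - y, -x + 5]].
At the point, J = [[-15.0000, 1.0000], [8.0000, 6.0000]] (det J = -98.0000).
Solving J·Δ = −F gives Δ = (0.7041, 1.5612).
Then the next iterate is (x, y)₁ = (-0.2959, -0.4388).

(-0.2959, -0.4388)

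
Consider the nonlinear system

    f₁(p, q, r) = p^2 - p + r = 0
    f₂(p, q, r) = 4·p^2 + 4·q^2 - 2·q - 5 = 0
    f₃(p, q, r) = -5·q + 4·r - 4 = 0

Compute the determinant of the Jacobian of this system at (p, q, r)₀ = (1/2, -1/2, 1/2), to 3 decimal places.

-20.000

J = [[2·p - 1, 0, 1], [8·p, 8·q - 2, 0], [0, -5, 4]].
At the point, J = [[0.000, 0.000, 1.000], [4.000, -6.000, 0.000], [0.000, -5.000, 4.000]].
det J = -20.000.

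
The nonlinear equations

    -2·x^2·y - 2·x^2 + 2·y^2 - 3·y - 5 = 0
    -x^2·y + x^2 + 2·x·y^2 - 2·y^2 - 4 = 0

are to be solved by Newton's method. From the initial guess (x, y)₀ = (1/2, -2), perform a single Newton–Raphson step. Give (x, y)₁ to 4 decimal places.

(0.8563, -1.1119)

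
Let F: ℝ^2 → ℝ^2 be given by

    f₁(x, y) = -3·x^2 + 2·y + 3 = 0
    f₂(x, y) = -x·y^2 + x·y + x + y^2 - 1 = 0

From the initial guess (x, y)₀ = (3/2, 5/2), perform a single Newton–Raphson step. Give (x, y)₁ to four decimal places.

(1.7414, 2.9612)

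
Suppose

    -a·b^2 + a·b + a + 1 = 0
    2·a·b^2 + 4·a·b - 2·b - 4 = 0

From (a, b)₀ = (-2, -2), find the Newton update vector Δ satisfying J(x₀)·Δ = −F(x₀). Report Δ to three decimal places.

(2.200, 0.000)

At (-2, -2): F = (11.000, 0.000).
Jacobian J = [[-b^2 + b + 1, -2·a·b + a], [2·b^2 + 4·b, 4·a·b + 4·a - 2]].
At the point, J = [[-5.000, -10.000], [0.000, 6.000]] (det J = -30.000).
Solving J·Δ = −F gives Δ = (2.200, 0.000).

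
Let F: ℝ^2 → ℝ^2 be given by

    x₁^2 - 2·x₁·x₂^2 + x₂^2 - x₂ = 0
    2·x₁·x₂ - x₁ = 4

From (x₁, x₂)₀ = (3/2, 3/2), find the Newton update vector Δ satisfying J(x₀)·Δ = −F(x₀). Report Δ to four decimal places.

(1.9211, -0.9474)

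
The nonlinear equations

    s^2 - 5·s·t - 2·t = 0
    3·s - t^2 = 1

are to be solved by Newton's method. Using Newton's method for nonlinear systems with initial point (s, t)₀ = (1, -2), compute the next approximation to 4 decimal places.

(0.3333, -1.0000)

At (1, -2): F = (15.0000, -2.0000).
Jacobian J = [[2·s - 5·t, -5·s - 2], [3, -2·t]].
At the point, J = [[12.0000, -7.0000], [3.0000, 4.0000]] (det J = 69.0000).
Solving J·Δ = −F gives Δ = (-0.6667, 1.0000).
Then the next iterate is (s, t)₁ = (0.3333, -1.0000).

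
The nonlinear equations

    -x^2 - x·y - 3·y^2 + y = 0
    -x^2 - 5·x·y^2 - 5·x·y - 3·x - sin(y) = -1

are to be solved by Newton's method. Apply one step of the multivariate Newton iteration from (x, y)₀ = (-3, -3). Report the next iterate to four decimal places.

(18.4645, -9.5991)

At (-3, -3): F = (-48.0000, 91.141120).
Jacobian J = [[-2·x - y, -x - 6·y + 1], [-2·x - 5·y^2 - 5·y - 3, -10·x·y - 5·x - cos(y)]].
At the point, J = [[9.0000, 22.0000], [-27.0000, -74.010008]] (det J = -72.090068).
Solving J·Δ = −F gives Δ = (21.4645, -6.5991).
Then the next iterate is (x, y)₁ = (18.4645, -9.5991).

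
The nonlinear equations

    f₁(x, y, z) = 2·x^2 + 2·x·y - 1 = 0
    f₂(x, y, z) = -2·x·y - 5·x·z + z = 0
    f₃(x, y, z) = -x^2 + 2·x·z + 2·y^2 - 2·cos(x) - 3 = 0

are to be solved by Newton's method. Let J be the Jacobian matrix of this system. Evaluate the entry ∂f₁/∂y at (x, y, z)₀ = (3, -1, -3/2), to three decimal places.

6.000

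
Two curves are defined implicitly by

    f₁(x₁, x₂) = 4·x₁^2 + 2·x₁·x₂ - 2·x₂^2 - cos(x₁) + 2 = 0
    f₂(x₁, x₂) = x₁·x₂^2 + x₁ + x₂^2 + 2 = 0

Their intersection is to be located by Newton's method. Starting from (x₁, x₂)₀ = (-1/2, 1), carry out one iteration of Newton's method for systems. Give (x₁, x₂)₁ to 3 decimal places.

(-1.713, 1.426)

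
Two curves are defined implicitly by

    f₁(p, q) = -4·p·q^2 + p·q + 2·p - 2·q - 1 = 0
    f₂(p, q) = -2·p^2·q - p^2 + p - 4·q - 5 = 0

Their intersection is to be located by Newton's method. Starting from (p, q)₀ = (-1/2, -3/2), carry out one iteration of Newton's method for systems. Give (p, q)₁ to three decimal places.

At (-1/2, -3/2): F = (6.250, 1.000).
Jacobian J = [[-4·q^2 + q + 2, -8·p·q + p - 2], [-4·p·q - 2·p + 1, -2·p^2 - 4]].
At the point, J = [[-8.500, -8.500], [-1.000, -4.500]] (det J = 29.750).
Solving J·Δ = −F gives Δ = (0.660, 0.076).
Then the next iterate is (p, q)₁ = (0.160, -1.424).

(0.160, -1.424)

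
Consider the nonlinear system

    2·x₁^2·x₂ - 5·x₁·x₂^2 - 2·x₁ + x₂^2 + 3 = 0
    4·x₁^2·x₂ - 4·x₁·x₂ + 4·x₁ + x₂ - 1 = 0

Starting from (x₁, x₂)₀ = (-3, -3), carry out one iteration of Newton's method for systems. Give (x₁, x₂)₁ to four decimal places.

(-1.7938, -1.9009)

At (-3, -3): F = (99.0000, -160.0000).
Jacobian J = [[4·x₁·x₂ - 5·x₂^2 - 2, 2·x₁^2 - 10·x₁·x₂ + 2·x₂], [8·x₁·x₂ - 4·x₂ + 4, 4·x₁^2 - 4·x₁ + 1]].
At the point, J = [[-11.0000, -78.0000], [88.0000, 49.0000]] (det J = 6325.0000).
Solving J·Δ = −F gives Δ = (1.2062, 1.0991).
Then the next iterate is (x₁, x₂)₁ = (-1.7938, -1.9009).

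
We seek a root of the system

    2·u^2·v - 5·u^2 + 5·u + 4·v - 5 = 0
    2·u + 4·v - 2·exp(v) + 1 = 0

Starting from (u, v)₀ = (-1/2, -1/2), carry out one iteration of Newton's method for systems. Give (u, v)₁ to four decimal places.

(0.2479, 0.1162)

At (-1/2, -1/2): F = (-11.0000, -3.213061).
Jacobian J = [[4·u·v - 10·u + 5, 2·u^2 + 4], [2, -2·exp(v) + 4]].
At the point, J = [[11.0000, 4.5000], [2.0000, 2.786939]] (det J = 21.656325).
Solving J·Δ = −F gives Δ = (0.7479, 0.6162).
Then the next iterate is (u, v)₁ = (0.2479, 0.1162).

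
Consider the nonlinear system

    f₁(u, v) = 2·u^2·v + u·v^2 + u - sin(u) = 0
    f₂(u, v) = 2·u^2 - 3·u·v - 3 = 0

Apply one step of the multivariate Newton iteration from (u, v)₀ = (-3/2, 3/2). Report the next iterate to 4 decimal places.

At (-3/2, 3/2): F = (2.872495, 8.2500).
Jacobian J = [[4·u·v + v^2 - cos(u) + 1, 2·u^2 + 2·u·v], [4·u - 3·v, -3·u]].
At the point, J = [[-5.820737, 0.0000], [-10.5000, 4.5000]] (det J = -26.193317).
Solving J·Δ = −F gives Δ = (0.4935, -0.6818).
Then the next iterate is (u, v)₁ = (-1.0065, 0.8182).

(-1.0065, 0.8182)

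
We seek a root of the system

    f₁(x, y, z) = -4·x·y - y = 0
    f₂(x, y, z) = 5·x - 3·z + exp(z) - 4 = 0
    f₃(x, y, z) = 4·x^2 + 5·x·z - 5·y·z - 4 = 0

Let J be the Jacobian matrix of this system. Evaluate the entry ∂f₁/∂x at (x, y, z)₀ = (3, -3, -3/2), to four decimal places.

12.0000

∂f₁/∂x = -4·y.
At (3, -3, -3/2) this is 12.0000.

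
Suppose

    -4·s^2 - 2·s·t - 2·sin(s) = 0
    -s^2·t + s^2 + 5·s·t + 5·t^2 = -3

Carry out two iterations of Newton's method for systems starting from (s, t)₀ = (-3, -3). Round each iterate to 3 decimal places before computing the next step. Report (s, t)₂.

(-0.940, -0.690)

At (-3, -3): F = (-53.71776, 129.000).
Jacobian J = [[-8·s - 2·t - 2·cos(s), -2·s], [-2·s·t + 2·s + 5·t, -s^2 + 5·s + 10·t]].
At the point, J = [[31.97998, 6.000], [-39.000, -54.000]] (det J = -1492.91919).
Solving J·Δ = −F gives Δ = (1.425, 1.360).
Then the next iterate is (s, t)₁ = (-1.575, -1.640).
Round to (-1.575, -1.640) and repeat: F = (-13.08852, 35.91185), J = [[15.88841, 3.150], [-16.516, -26.75562]].
Δ = (0.635, 0.950), so (s, t)₂ = (-0.940, -0.690).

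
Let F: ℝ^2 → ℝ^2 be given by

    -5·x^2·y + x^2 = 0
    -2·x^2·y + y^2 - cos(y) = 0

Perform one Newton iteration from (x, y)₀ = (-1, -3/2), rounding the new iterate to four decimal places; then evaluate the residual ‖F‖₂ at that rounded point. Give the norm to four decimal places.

2.8095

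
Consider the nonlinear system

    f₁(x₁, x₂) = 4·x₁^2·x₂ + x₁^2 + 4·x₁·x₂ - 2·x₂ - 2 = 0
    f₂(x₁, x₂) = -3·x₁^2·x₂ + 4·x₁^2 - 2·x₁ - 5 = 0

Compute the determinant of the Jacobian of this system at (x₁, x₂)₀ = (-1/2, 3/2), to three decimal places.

-3.750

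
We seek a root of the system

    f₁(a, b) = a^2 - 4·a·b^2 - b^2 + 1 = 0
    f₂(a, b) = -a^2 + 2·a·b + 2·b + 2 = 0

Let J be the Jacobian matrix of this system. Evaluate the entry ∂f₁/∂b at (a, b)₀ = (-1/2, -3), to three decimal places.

-6.000

∂f₁/∂b = -8·a·b - 2·b.
At (-1/2, -3) this is -6.000.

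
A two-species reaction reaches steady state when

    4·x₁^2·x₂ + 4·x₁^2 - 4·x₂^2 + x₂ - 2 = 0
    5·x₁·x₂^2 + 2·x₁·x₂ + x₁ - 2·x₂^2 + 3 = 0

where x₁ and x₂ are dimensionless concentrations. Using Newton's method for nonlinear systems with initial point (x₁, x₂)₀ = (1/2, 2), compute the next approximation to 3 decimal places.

(0.329, 0.925)

At (1/2, 2): F = (-13.000, 7.500).
Jacobian J = [[8·x₁·x₂ + 8·x₁, 4·x₁^2 - 8·x₂ + 1], [5·x₂^2 + 2·x₂ + 1, 10·x₁·x₂ + 2·x₁ - 4·x₂]].
At the point, J = [[12.000, -14.000], [25.000, 3.000]] (det J = 386.000).
Solving J·Δ = −F gives Δ = (-0.171, -1.075).
Then the next iterate is (x₁, x₂)₁ = (0.329, 0.925).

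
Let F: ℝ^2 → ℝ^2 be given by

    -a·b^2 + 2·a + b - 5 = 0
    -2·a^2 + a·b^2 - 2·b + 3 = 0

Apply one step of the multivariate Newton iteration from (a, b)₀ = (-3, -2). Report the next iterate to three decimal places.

At (-3, -2): F = (-1.000, -23.000).
Jacobian J = [[-b^2 + 2, -2·a·b + 1], [-4·a + b^2, 2·a·b - 2]].
At the point, J = [[-2.000, -11.000], [16.000, 10.000]] (det J = 156.000).
Solving J·Δ = −F gives Δ = (1.686, -0.397).
Then the next iterate is (a, b)₁ = (-1.314, -2.397).

(-1.314, -2.397)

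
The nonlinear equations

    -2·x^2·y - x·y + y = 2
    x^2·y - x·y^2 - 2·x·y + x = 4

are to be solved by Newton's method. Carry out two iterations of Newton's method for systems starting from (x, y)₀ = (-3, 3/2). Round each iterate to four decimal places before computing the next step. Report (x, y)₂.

(-0.9006, 1.3372)

At (-3, 3/2): F = (-23.0000, 22.2500).
Jacobian J = [[-4·x·y - y, -2·x^2 - x + 1], [2·x·y - y^2 - 2·y + 1, x^2 - 2·x·y - 2·x]].
At the point, J = [[16.5000, -14.0000], [-13.2500, 24.0000]] (det J = 210.5000).
Solving J·Δ = −F gives Δ = (1.1425, -0.2963).
Then the next iterate is (x, y)₁ = (-1.8575, 1.2037).
Round to (-1.8575, 1.2037) and repeat: F = (-6.866695, 5.458699), J = [[7.739791, -4.043112], [-7.328039, 11.637052]].
Δ = (0.9569, 0.1335), so (x, y)₂ = (-0.9006, 1.3372).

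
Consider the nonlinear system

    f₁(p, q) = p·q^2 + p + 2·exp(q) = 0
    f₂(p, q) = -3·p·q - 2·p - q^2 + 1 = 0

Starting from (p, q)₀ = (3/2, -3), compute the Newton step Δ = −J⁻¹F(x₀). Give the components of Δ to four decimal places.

At (3/2, -3): F = (15.099574, 2.5000).
Jacobian J = [[q^2 + 1, 2·p·q + 2·exp(q)], [-3·q - 2, -3·p - 2·q]].
At the point, J = [[10.0000, -8.900426], [7.0000, 1.5000]] (det J = 77.302981).
Solving J·Δ = −F gives Δ = (-0.5808, 1.0439).

(-0.5808, 1.0439)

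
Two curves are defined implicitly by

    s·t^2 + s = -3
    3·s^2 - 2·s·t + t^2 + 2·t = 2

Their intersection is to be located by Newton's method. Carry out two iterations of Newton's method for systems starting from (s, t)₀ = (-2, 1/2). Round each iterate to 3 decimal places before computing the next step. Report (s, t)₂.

At (-2, 1/2): F = (0.500, 13.250).
Jacobian J = [[t^2 + 1, 2·s·t], [6·s - 2·t, -2·s + 2·t + 2]].
At the point, J = [[1.250, -2.000], [-13.000, 7.000]] (det J = -17.250).
Solving J·Δ = −F gives Δ = (1.739, 1.337).
Then the next iterate is (s, t)₁ = (-0.261, 1.837).
Round to (-0.261, 1.837) and repeat: F = (1.85824, 6.21185), J = [[4.37457, -0.95891], [-5.240, 6.196]].
Δ = (-0.791, -1.672), so (s, t)₂ = (-1.052, 0.165).

(-1.052, 0.165)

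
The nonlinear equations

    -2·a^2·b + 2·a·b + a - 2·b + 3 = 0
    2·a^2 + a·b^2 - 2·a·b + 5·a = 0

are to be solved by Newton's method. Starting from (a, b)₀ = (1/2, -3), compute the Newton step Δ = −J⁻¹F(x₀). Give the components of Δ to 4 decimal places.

(0.5603, 5.7069)

At (1/2, -3): F = (8.0000, 10.5000).
Jacobian J = [[-4·a·b + 2·b + 1, -2·a^2 + 2·a - 2], [4·a + b^2 - 2·b + 5, 2·a·b - 2·a]].
At the point, J = [[1.0000, -1.5000], [22.0000, -4.0000]] (det J = 29.0000).
Solving J·Δ = −F gives Δ = (0.5603, 5.7069).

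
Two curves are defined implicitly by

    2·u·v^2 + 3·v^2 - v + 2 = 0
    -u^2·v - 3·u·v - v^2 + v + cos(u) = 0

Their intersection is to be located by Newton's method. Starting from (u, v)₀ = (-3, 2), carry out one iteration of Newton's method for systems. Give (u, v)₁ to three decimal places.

At (-3, 2): F = (-12.000, -2.98999).
Jacobian J = [[2·v^2, 4·u·v + 6·v - 1], [-2·u·v - 3·v - sin(u), -u^2 - 3·u - 2·v + 1]].
At the point, J = [[8.000, -13.000], [6.14112, -3.000]] (det J = 55.83456).
Solving J·Δ = −F gives Δ = (0.051, -0.891).
Then the next iterate is (u, v)₁ = (-2.949, 1.109).

(-2.949, 1.109)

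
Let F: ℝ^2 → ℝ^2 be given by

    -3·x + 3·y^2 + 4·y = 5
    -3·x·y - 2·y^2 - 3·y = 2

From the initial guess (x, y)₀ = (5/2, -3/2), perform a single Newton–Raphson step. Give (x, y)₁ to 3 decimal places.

At (5/2, -3/2): F = (-11.750, 9.250).
Jacobian J = [[-3, 6·y + 4], [-3·y, -3·x - 4·y - 3]].
At the point, J = [[-3.000, -5.000], [4.500, -4.500]] (det J = 36.000).
Solving J·Δ = −F gives Δ = (-2.753, -0.698).
Then the next iterate is (x, y)₁ = (-0.253, -2.198).

(-0.253, -2.198)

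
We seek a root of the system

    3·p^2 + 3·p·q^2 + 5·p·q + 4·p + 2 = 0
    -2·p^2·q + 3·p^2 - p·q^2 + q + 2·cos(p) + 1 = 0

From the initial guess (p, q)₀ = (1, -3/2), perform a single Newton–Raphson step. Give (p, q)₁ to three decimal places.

(0.334, -0.978)

At (1, -3/2): F = (8.250, 4.33060).
Jacobian J = [[6·p + 3·q^2 + 5·q + 4, 6·p·q + 5·p], [-4·p·q + 6·p - q^2 - 2·sin(p), -2·p^2 - 2·p·q + 1]].
At the point, J = [[9.250, -4.000], [8.06706, 2.000]] (det J = 50.76823).
Solving J·Δ = −F gives Δ = (-0.666, 0.522).
Then the next iterate is (p, q)₁ = (0.334, -0.978).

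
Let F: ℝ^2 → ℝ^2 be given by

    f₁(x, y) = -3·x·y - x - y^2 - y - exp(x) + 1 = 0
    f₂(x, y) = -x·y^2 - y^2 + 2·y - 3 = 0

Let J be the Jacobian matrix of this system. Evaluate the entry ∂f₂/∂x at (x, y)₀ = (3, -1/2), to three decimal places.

-0.250

∂f₂/∂x = -y^2.
At (3, -1/2) this is -0.250.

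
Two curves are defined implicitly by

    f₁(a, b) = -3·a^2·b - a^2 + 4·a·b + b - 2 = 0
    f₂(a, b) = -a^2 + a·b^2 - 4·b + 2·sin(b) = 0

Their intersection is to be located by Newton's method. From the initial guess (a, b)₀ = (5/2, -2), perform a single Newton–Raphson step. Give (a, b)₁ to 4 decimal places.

(2.3824, -1.3225)

At (5/2, -2): F = (7.2500, 9.931405).
Jacobian J = [[-6·a·b - 2·a + 4·b, -3·a^2 + 4·a + 1], [-2·a + b^2, 2·a·b + 2·cos(b) - 4]].
At the point, J = [[17.0000, -7.7500], [-1.0000, -14.832294]] (det J = -259.898992).
Solving J·Δ = −F gives Δ = (-0.1176, 0.6775).
Then the next iterate is (a, b)₁ = (2.3824, -1.3225).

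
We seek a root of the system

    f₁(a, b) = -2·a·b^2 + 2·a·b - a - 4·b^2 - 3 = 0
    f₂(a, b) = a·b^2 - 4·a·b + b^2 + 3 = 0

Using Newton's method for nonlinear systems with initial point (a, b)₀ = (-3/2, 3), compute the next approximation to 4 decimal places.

(-0.1364, -1.1364)

At (-3/2, 3): F = (-19.5000, 16.5000).
Jacobian J = [[-2·b^2 + 2·b - 1, -4·a·b + 2·a - 8·b], [b^2 - 4·b, 2·a·b - 4·a + 2·b]].
At the point, J = [[-13.0000, -9.0000], [-3.0000, 3.0000]] (det J = -66.0000).
Solving J·Δ = −F gives Δ = (1.3636, -4.1364).
Then the next iterate is (a, b)₁ = (-0.1364, -1.1364).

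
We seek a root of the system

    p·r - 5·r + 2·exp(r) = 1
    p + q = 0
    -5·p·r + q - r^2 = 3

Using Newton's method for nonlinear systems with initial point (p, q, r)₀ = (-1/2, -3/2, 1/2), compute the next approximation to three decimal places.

(-1.072, 1.072, 0.165)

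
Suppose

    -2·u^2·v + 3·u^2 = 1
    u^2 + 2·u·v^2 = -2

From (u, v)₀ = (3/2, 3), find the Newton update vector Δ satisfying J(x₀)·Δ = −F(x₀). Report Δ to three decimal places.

(0.017, -1.756)

At (3/2, 3): F = (-7.750, 31.250).
Jacobian J = [[-4·u·v + 6·u, -2·u^2], [2·u + 2·v^2, 4·u·v]].
At the point, J = [[-9.000, -4.500], [21.000, 18.000]] (det J = -67.500).
Solving J·Δ = −F gives Δ = (0.017, -1.756).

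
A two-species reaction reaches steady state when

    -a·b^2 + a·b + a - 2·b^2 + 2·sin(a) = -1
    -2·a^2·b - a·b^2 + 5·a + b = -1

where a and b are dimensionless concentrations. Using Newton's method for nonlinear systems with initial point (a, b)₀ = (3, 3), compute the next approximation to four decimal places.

(2.3253, 1.9997)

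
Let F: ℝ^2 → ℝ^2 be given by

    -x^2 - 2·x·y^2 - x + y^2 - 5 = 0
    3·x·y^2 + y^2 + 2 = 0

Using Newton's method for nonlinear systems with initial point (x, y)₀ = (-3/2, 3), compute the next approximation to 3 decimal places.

At (-3/2, 3): F = (30.250, -29.500).
Jacobian J = [[-2·x - 2·y^2 - 1, -4·x·y + 2·y], [3·y^2, 6·x·y + 2·y]].
At the point, J = [[-16.000, 24.000], [27.000, -21.000]] (det J = -312.000).
Solving J·Δ = −F gives Δ = (0.233, -1.105).
Then the next iterate is (x, y)₁ = (-1.267, 1.895).

(-1.267, 1.895)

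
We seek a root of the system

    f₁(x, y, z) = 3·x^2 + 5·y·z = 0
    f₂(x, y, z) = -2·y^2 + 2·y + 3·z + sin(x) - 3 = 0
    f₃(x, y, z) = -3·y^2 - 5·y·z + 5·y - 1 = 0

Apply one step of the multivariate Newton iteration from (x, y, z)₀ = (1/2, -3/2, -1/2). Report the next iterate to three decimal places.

(4.777, -1.381, 1.771)

At (1/2, -3/2, -1/2): F = (4.500, -11.52057, -19.000).
Jacobian J = [[6·x, 5·z, 5·y], [cos(x), -4·y + 2, 3], [0, -6·y - 5·z + 5, -5·y]].
At the point, J = [[3.000, -2.500, -7.500], [0.87758, 8.000, 3.000], [0.000, 16.500, 7.500]] (det J = -60.64617).
Solving J·Δ = −F gives Δ = (4.277, 0.119, 2.271).
Then the next iterate is (x, y, z)₁ = (4.777, -1.381, 1.771).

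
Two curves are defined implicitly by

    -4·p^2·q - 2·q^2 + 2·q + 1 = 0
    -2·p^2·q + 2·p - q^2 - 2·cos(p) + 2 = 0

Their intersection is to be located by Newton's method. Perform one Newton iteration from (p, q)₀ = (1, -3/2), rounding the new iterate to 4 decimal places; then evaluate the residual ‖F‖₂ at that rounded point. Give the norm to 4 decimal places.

1.4487

At (1, -3/2): F = (-0.5000, 3.669395).
Jacobian J = [[-8·p·q, -4·p^2 - 4·q + 2], [-4·p·q + 2·sin(p) + 2, -2·p^2 - 2·q]].
At the point, J = [[12.0000, 4.0000], [9.682942, 1.0000]] (det J = -26.731768).
Solving J·Δ = −F gives Δ = (-0.5678, 1.8283).
Then the next iterate is (p, q)₁ = (0.4322, 0.3283).
Re-evaluating at (0.4322, 0.3283): F = (1.195737, 0.817875), so ‖F‖₂ = 1.4487.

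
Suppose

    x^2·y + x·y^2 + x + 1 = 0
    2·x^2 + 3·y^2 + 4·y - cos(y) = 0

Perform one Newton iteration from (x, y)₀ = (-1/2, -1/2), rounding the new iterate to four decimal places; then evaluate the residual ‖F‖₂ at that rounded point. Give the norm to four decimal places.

3.9357

At (-1/2, -1/2): F = (0.2500, -1.627583).
Jacobian J = [[2·x·y + y^2 + 1, x^2 + 2·x·y], [4·x, 6·y + sin(y) + 4]].
At the point, J = [[1.7500, 0.7500], [-2.0000, 0.520574]] (det J = 2.411005).
Solving J·Δ = −F gives Δ = (-0.5603, 0.9740).
Then the next iterate is (x, y)₁ = (-1.0603, 0.4740).
Re-evaluating at (-1.0603, 0.4740): F = (0.234364, 3.928751), so ‖F‖₂ = 3.9357.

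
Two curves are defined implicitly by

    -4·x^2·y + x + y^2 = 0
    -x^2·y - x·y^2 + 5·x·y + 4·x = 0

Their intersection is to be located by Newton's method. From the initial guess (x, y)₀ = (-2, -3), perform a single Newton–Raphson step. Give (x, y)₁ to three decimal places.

(-1.448, -1.680)

At (-2, -3): F = (55.000, 52.000).
Jacobian J = [[-8·x·y + 1, -4·x^2 + 2·y], [-2·x·y - y^2 + 5·y + 4, -x^2 - 2·x·y + 5·x]].
At the point, J = [[-47.000, -22.000], [-32.000, -26.000]] (det J = 518.000).
Solving J·Δ = −F gives Δ = (0.552, 1.320).
Then the next iterate is (x, y)₁ = (-1.448, -1.680).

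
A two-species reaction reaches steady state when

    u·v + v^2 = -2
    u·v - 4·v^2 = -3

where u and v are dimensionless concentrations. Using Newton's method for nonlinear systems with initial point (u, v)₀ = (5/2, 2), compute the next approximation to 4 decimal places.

(0.0875, 1.0500)

At (5/2, 2): F = (11.0000, -8.0000).
Jacobian J = [[v, u + 2·v], [v, u - 8·v]].
At the point, J = [[2.0000, 6.5000], [2.0000, -13.5000]] (det J = -40.0000).
Solving J·Δ = −F gives Δ = (-2.4125, -0.9500).
Then the next iterate is (u, v)₁ = (0.0875, 1.0500).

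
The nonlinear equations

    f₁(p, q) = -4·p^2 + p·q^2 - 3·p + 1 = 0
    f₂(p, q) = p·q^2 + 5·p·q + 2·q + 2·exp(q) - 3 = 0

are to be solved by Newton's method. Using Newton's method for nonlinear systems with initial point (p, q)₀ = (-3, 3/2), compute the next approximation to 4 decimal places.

(-1.8653, 0.7925)

At (-3, 3/2): F = (-32.7500, -20.286622).
Jacobian J = [[-8·p + q^2 - 3, 2·p·q], [q^2 + 5·q, 2·p·q + 5·p + 2·exp(q) + 2]].
At the point, J = [[23.2500, -9.0000], [9.7500, -13.036622]] (det J = -215.351458).
Solving J·Δ = −F gives Δ = (1.1347, -0.7075).
Then the next iterate is (p, q)₁ = (-1.8653, 0.7925).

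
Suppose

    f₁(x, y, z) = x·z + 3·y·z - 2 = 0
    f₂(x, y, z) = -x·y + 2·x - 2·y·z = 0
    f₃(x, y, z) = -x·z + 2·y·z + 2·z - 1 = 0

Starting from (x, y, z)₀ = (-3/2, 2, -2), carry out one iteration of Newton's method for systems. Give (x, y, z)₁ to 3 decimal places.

At (-3/2, 2, -2): F = (-11.000, 8.000, -16.000).
Jacobian J = [[z, 3·z, x + 3·y], [-y + 2, -x - 2·z, -2·y], [-z, 2·z, -x + 2·y + 2]].
At the point, J = [[-2.000, -6.000, 4.500], [0.000, 5.500, -4.000], [2.000, -4.000, 7.500]] (det J = -52.000).
Solving J·Δ = −F gives Δ = (-0.957, 0.462, 2.635).
Then the next iterate is (x, y, z)₁ = (-2.457, 2.462, 0.635).

(-2.457, 2.462, 0.635)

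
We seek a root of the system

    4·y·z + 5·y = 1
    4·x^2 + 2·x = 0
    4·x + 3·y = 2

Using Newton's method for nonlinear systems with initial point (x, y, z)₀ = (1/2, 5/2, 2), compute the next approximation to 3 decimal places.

At (1/2, 5/2, 2): F = (31.500, 2.000, 7.500).
Jacobian J = [[0, 4·z + 5, 4·y], [8·x + 2, 0, 0], [4, 3, 0]].
At the point, J = [[0.000, 13.000, 10.000], [6.000, 0.000, 0.000], [4.000, 3.000, 0.000]] (det J = 180.000).
Solving J·Δ = −F gives Δ = (-0.333, -2.056, -0.478).
Then the next iterate is (x, y, z)₁ = (0.167, 0.444, 1.522).

(0.167, 0.444, 1.522)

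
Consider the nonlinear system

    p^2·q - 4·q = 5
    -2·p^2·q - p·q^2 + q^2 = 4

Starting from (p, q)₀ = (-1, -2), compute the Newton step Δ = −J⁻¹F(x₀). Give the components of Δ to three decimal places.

At (-1, -2): F = (1.000, 8.000).
Jacobian J = [[2·p·q, p^2 - 4], [-4·p·q - q^2, -2·p^2 - 2·p·q + 2·q]].
At the point, J = [[4.000, -3.000], [-12.000, -10.000]] (det J = -76.000).
Solving J·Δ = −F gives Δ = (0.184, 0.579).

(0.184, 0.579)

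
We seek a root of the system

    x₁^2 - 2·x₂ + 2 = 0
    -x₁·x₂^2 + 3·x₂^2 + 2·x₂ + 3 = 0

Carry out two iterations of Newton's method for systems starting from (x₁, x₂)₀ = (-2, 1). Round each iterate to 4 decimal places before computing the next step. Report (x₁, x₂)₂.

(2.2065, -0.6169)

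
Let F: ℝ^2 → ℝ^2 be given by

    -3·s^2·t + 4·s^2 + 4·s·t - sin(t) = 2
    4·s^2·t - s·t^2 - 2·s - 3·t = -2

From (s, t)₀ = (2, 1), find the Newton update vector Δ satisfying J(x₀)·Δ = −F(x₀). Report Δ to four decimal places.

At (2, 1): F = (9.158529, 9.0000).
Jacobian J = [[-6·s·t + 8·s + 4·t, -3·s^2 + 4·s - cos(t)], [8·s·t - t^2 - 2, 4·s^2 - 2·s·t - 3]].
At the point, J = [[8.0000, -4.540302], [13.0000, 9.0000]] (det J = 131.023930).
Solving J·Δ = −F gives Δ = (-0.9410, 0.3592).

(-0.9410, 0.3592)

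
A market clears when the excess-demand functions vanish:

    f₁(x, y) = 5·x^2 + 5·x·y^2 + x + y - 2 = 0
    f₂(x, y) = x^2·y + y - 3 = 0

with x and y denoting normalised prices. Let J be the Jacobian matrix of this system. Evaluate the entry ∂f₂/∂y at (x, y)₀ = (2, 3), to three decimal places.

∂f₂/∂y = x^2 + 1.
At (2, 3) this is 5.000.

5.000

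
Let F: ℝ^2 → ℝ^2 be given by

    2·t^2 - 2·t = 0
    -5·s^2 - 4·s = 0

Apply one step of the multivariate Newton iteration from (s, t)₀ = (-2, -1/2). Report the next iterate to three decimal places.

(-1.250, -0.125)

At (-2, -1/2): F = (1.500, -12.000).
Jacobian J = [[0, 4·t - 2], [-10·s - 4, 0]].
At the point, J = [[0.000, -4.000], [16.000, 0.000]] (det J = 64.000).
Solving J·Δ = −F gives Δ = (0.750, 0.375).
Then the next iterate is (s, t)₁ = (-1.250, -0.125).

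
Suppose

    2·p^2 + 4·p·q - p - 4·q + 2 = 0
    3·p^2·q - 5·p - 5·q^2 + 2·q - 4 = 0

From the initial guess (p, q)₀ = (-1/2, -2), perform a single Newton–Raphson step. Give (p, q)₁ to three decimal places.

(0.234, -0.845)

At (-1/2, -2): F = (15.000, -27.000).
Jacobian J = [[4·p + 4·q - 1, 4·p - 4], [6·p·q - 5, 3·p^2 - 10·q + 2]].
At the point, J = [[-11.000, -6.000], [1.000, 22.750]] (det J = -244.250).
Solving J·Δ = −F gives Δ = (0.734, 1.155).
Then the next iterate is (p, q)₁ = (0.234, -0.845).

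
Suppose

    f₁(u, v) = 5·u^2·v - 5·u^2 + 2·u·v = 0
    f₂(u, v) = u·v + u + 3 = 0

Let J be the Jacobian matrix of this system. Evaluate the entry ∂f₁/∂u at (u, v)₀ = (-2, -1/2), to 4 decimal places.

29.0000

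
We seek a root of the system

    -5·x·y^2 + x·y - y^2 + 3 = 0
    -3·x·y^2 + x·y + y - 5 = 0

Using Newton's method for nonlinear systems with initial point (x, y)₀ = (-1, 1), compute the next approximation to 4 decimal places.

At (-1, 1): F = (6.0000, -2.0000).
Jacobian J = [[-5·y^2 + y, -10·x·y + x - 2·y], [-3·y^2 + y, -6·x·y + x + 1]].
At the point, J = [[-4.0000, 7.0000], [-2.0000, 6.0000]] (det J = -10.0000).
Solving J·Δ = −F gives Δ = (5.0000, 2.0000).
Then the next iterate is (x, y)₁ = (4.0000, 3.0000).

(4.0000, 3.0000)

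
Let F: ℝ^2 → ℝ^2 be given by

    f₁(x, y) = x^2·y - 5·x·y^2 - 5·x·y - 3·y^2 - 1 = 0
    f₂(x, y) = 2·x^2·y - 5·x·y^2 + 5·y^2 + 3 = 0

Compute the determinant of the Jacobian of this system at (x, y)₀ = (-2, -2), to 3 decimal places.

48.000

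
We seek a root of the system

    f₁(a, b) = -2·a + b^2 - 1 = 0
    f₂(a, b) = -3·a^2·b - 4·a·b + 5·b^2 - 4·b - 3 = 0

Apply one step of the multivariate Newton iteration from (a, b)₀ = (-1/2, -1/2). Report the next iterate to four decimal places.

(-0.3555, -0.5391)

At (-1/2, -1/2): F = (0.2500, -0.3750).
Jacobian J = [[-2, 2·b], [-6·a·b - 4·b, -3·a^2 - 4·a + 10·b - 4]].
At the point, J = [[-2.0000, -1.0000], [0.5000, -7.7500]] (det J = 16.0000).
Solving J·Δ = −F gives Δ = (0.1445, -0.0391).
Then the next iterate is (a, b)₁ = (-0.3555, -0.5391).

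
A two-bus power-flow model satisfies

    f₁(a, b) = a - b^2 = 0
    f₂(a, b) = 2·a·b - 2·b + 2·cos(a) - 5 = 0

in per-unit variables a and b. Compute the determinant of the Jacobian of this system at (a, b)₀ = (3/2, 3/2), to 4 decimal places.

J = [[1, -2·b], [2·b - 2·sin(a), 2·a - 2]].
At the point, J = [[1.0000, -3.0000], [1.005010, 1.0000]].
det J = 4.0150.

4.0150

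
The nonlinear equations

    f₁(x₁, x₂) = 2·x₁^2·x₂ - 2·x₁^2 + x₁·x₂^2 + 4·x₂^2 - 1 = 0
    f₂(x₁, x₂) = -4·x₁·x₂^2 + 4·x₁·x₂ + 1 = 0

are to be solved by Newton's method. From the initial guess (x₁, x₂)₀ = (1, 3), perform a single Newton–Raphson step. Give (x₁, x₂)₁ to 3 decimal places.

(1.523, 1.222)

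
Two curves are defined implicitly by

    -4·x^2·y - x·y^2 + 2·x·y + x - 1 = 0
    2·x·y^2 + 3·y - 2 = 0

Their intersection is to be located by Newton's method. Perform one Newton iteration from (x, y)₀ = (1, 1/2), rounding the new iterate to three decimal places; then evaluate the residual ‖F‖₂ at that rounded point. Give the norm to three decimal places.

0.646

At (1, 1/2): F = (-1.250, 0.000).
Jacobian J = [[-8·x·y - y^2 + 2·y + 1, -4·x^2 - 2·x·y + 2·x], [2·y^2, 4·x·y + 3]].
At the point, J = [[-2.250, -3.000], [0.500, 5.000]] (det J = -9.750).
Solving J·Δ = −F gives Δ = (-0.641, 0.064).
Then the next iterate is (x, y)₁ = (0.359, 0.564).
Re-evaluating at (0.359, 0.564): F = (-0.641, -0.07961), so ‖F‖₂ = 0.646.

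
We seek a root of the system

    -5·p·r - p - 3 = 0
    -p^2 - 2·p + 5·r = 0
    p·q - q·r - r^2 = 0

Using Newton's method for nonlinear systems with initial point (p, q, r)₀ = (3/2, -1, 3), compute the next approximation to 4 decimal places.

(0.9734, 2.6064, 0.5234)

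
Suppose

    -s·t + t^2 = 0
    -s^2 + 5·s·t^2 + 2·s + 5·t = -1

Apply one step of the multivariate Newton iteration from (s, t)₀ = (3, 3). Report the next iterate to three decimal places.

(1.912, 1.912)

At (3, 3): F = (0.000, 148.000).
Jacobian J = [[-t, -s + 2·t], [-2·s + 5·t^2 + 2, 10·s·t + 5]].
At the point, J = [[-3.000, 3.000], [41.000, 95.000]] (det J = -408.000).
Solving J·Δ = −F gives Δ = (-1.088, -1.088).
Then the next iterate is (s, t)₁ = (1.912, 1.912).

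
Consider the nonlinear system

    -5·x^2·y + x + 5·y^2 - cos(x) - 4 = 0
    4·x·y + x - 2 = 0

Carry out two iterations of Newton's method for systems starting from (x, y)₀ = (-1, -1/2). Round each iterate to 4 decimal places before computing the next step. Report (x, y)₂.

(-1.1238, -0.6148)

At (-1, -1/2): F = (-1.790302, -1.0000).
Jacobian J = [[-10·x·y + sin(x) + 1, -5·x^2 + 10·y], [4·y + 1, 4·x]].
At the point, J = [[-4.841471, -10.0000], [-1.0000, -4.0000]] (det J = 9.365884).
Solving J·Δ = −F gives Δ = (0.3031, -0.3258).
Then the next iterate is (x, y)₁ = (-0.6969, -0.8258).
Round to (-0.6969, -0.8258) and repeat: F = (-0.048678, -0.394900), J = [[-5.396844, -10.686348], [-2.3032, -2.7876]].
Δ = (-0.4269, 0.2110), so (x, y)₂ = (-1.1238, -0.6148).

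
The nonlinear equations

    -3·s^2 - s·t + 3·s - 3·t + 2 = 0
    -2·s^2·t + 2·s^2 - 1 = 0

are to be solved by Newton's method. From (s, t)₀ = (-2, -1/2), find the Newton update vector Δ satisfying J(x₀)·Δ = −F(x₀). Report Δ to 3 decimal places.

(0.993, -0.114)

At (-2, -1/2): F = (-15.500, 11.000).
Jacobian J = [[-6·s - t + 3, -s - 3], [-4·s·t + 4·s, -2·s^2]].
At the point, J = [[15.500, -1.000], [-12.000, -8.000]] (det J = -136.000).
Solving J·Δ = −F gives Δ = (0.993, -0.114).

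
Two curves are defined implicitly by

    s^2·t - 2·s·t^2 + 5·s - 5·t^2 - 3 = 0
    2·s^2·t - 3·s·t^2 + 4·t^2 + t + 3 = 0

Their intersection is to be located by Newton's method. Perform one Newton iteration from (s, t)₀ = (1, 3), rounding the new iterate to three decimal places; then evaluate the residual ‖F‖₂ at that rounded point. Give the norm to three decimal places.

14.319

At (1, 3): F = (-58.000, 21.000).
Jacobian J = [[2·s·t - 2·t^2 + 5, s^2 - 4·s·t - 10·t], [4·s·t - 3·t^2, 2·s^2 - 6·s·t + 8·t + 1]].
At the point, J = [[-7.000, -41.000], [-15.000, 9.000]] (det J = -678.000).
Solving J·Δ = −F gives Δ = (0.500, -1.500).
Then the next iterate is (s, t)₁ = (1.500, 1.500).
Re-evaluating at (1.500, 1.500): F = (-10.125, 10.125), so ‖F‖₂ = 14.319.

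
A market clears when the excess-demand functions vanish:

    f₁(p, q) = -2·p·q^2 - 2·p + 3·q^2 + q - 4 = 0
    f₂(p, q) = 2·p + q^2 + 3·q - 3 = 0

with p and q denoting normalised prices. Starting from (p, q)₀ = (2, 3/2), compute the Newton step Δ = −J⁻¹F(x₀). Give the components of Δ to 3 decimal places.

(-1.057, -0.939)

At (2, 3/2): F = (-8.750, 7.750).
Jacobian J = [[-2·q^2 - 2, -4·p·q + 6·q + 1], [2, 2·q + 3]].
At the point, J = [[-6.500, -2.000], [2.000, 6.000]] (det J = -35.000).
Solving J·Δ = −F gives Δ = (-1.057, -0.939).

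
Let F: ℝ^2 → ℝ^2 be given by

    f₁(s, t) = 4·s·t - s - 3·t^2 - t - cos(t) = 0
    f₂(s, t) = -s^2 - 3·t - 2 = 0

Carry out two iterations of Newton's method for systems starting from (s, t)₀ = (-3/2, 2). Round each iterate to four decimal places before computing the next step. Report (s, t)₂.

At (-3/2, 2): F = (-24.083853, -10.2500).
Jacobian J = [[4·t - 1, 4·s - 6·t + sin(t) - 1], [-2·s, -3]].
At the point, J = [[7.0000, -18.090703], [3.0000, -3.0000]] (det J = 33.272108).
Solving J·Δ = −F gives Δ = (3.4016, -0.0151).
Then the next iterate is (s, t)₁ = (1.9016, 1.9849).
Round to (1.9016, 1.9849) and repeat: F = (-0.205671, -11.570783), J = [[6.9396, -4.387523], [-3.8032, -3.0000]].
Δ = (-1.3371, -2.1618), so (s, t)₂ = (0.5645, -0.1769).

(0.5645, -0.1769)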